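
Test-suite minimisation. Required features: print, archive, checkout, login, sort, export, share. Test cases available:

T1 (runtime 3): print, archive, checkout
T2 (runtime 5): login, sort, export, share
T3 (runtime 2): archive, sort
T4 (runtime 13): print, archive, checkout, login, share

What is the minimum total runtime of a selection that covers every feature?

8

T1, T2 cover every feature at runtime 3 + 5 = 8.
Any cover uses at least 2 test cases; among all covering selections none totals below 8.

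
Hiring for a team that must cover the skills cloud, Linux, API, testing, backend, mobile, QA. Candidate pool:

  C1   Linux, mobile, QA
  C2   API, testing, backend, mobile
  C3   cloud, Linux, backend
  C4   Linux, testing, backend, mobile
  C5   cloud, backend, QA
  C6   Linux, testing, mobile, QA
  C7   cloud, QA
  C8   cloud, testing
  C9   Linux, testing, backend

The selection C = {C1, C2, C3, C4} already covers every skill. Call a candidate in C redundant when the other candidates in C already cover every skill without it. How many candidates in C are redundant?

Drop C1: QA uncovered — not redundant.
Drop C2: API uncovered — not redundant.
Drop C3: cloud uncovered — not redundant.
Drop C4: the rest still cover every skill — redundant.
1 redundant: C4.

1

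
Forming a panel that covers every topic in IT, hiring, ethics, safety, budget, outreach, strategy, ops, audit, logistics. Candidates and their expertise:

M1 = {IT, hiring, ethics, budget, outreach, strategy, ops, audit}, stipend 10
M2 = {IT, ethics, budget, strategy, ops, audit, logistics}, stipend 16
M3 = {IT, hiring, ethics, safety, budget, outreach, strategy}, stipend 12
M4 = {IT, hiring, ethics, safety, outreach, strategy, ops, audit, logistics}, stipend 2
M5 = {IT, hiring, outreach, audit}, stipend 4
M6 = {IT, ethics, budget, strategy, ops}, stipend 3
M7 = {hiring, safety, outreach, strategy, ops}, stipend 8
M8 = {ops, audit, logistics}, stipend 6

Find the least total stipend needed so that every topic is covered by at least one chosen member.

M4, M6 cover every topic at stipend 2 + 3 = 5.
Any cover uses at least 2 members; among all covering selections none totals below 5.

5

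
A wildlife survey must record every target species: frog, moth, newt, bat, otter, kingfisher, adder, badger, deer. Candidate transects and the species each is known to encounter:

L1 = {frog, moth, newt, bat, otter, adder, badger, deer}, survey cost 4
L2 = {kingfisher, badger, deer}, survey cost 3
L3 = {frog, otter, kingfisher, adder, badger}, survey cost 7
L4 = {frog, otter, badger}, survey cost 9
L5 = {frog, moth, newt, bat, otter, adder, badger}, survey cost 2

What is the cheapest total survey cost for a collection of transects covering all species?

5

L2, L5 cover every species at survey cost 3 + 2 = 5.
Any cover uses at least 2 transects; among all covering selections none totals below 5.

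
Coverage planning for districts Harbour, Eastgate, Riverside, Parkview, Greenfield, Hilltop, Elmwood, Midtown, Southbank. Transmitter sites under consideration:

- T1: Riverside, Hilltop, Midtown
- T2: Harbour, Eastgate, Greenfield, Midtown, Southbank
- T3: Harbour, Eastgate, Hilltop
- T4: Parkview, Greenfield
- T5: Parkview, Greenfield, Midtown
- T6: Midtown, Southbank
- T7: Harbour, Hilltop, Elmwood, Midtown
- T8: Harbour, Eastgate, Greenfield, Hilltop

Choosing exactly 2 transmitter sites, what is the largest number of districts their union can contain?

7

Choosing T1, T2 covers {Harbour, Eastgate, Riverside, Greenfield, Hilltop, Midtown, Southbank} — 7 districts.
No choice of 2 transmitter sites does better; here Parkview, Elmwood are left uncovered.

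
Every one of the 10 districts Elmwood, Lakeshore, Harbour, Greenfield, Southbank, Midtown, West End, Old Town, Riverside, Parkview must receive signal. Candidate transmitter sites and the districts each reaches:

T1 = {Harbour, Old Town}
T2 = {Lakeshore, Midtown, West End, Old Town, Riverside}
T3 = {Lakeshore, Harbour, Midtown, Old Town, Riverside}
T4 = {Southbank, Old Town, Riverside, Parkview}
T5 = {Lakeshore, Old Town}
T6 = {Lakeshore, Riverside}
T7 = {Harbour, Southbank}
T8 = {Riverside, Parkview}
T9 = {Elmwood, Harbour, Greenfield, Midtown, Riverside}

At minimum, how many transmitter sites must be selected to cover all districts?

3

T2, T4, T9 together cover {Elmwood, Lakeshore, Harbour, Greenfield, Southbank, Midtown, West End, Old Town, Riverside, Parkview} — every district.
No 2 of the 9 transmitter sites cover everything (all 36 pairs fall short), so 3 is minimum.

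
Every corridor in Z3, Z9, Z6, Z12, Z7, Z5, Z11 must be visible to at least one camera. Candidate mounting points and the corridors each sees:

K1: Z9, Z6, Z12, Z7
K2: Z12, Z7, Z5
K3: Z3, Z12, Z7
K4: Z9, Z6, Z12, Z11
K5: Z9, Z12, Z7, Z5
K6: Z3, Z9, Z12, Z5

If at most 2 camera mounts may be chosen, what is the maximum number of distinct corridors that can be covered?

Choosing K1, K6 covers {Z3, Z9, Z6, Z12, Z7, Z5} — 6 corridors.
No choice of 2 camera mounts does better; here Z11 is left uncovered.

6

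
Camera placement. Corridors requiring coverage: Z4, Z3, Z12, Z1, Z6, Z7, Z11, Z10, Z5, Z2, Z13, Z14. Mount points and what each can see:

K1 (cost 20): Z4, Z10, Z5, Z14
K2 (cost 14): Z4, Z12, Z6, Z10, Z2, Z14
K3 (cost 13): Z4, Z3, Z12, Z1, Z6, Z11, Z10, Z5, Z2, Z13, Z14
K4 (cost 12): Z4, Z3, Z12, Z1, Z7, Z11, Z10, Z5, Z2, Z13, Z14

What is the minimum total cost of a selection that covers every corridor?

K3, K4 cover every corridor at cost 13 + 12 = 25.
Any cover uses at least 2 camera mounts; among all covering selections none totals below 25.

25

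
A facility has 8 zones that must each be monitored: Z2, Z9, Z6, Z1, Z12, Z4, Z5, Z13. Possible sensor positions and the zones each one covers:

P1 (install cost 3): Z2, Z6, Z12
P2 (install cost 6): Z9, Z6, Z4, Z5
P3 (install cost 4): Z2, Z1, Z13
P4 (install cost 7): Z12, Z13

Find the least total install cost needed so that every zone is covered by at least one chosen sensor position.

13

P1, P2, P3 cover every zone at install cost 3 + 6 + 4 = 13.
Any cover uses at least 3 sensor positions; among all covering selections none totals below 13.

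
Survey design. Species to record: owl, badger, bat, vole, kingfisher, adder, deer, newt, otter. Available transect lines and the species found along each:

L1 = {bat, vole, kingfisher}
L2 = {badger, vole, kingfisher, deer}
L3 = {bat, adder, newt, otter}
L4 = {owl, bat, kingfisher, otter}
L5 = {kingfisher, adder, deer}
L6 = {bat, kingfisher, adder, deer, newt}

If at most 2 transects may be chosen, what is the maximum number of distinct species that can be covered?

Choosing L2, L3 covers {badger, bat, vole, kingfisher, adder, deer, newt, otter} — 8 species.
No choice of 2 transects does better; here owl is left uncovered.

8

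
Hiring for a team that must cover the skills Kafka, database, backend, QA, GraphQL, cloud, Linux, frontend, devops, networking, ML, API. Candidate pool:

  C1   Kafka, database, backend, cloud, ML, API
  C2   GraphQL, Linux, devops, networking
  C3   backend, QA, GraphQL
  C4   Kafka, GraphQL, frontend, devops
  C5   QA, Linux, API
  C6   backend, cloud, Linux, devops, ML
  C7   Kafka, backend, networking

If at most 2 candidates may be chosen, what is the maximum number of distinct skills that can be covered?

Choosing C1, C2 covers {Kafka, database, backend, GraphQL, cloud, Linux, devops, networking, ML, API} — 10 skills.
No choice of 2 candidates does better; here QA, frontend are left uncovered.

10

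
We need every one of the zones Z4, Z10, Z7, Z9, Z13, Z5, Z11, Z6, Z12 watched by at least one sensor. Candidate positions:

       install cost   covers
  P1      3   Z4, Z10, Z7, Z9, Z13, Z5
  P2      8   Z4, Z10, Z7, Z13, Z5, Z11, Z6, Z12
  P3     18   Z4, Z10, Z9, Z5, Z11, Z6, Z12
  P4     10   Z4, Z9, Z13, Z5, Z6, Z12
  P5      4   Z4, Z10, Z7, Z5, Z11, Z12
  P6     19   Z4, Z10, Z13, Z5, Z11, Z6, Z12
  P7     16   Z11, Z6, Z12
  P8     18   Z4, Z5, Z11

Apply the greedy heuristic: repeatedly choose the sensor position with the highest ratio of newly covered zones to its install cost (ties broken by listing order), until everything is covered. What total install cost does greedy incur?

Pick 1: P1 adds 6 new (Z4, Z10, Z7, Z9, Z13, Z5) at install cost 3 (ratio 6/3).
Pick 2: P5 adds 2 new (Z11, Z12) at install cost 4 (ratio 2/4).
Pick 3: P2 adds 1 new (Z6) at install cost 8 (ratio 1/8).
Greedy total install cost: 3 + 4 + 8 = 15. (The true optimum is 11, so greedy overshoots here.)

15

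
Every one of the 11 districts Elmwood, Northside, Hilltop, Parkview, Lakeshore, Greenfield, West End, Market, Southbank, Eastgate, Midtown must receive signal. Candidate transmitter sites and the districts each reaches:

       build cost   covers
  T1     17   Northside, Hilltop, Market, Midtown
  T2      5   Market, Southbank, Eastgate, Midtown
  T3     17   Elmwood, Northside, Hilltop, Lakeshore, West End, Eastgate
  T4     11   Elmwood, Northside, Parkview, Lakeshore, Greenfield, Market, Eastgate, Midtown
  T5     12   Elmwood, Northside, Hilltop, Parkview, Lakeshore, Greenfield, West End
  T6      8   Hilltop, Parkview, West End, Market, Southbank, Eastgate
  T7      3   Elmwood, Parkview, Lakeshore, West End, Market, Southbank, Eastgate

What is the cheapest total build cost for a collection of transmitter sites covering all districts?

17

T2, T5 cover every district at build cost 5 + 12 = 17.
Any cover uses at least 2 transmitter sites; among all covering selections none totals below 17.
Greedy by coverage-per-build cost would pick T7, T4, T6 for 22 — worse than the optimum 17.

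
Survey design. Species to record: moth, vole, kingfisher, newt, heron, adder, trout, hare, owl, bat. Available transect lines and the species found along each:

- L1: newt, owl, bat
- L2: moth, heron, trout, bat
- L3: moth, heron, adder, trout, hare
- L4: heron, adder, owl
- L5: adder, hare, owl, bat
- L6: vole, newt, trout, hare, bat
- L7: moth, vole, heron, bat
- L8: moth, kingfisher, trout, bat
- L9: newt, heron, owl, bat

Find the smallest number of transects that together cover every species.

L4, L6, L8 together cover {moth, vole, kingfisher, newt, heron, adder, trout, hare, owl, bat} — every species.
No 2 of the 9 transects cover everything (all 36 pairs fall short), so 3 is minimum.
Greedy (largest uncovered first) would take L3, L1, L6, L8 — 4 transects — but 3 suffice.

3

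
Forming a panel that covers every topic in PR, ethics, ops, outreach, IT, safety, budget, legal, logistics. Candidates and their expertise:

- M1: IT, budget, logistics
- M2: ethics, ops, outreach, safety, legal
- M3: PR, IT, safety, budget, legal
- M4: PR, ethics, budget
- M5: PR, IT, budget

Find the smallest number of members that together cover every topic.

M1, M2, M3 together cover {PR, ethics, ops, outreach, IT, safety, budget, legal, logistics} — every topic.
No 2 of the 5 members cover everything (all 10 pairs fall short), so 3 is minimum.

3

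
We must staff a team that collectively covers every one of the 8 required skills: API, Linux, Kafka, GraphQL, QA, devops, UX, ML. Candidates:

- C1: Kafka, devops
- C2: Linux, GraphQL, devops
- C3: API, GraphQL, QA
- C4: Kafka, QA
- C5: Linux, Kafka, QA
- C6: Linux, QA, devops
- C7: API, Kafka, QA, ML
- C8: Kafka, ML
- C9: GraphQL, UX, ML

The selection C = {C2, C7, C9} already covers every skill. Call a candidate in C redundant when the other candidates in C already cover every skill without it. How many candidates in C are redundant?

0

Drop C2: Linux, devops uncovered — not redundant.
Drop C7: API, Kafka, QA uncovered — not redundant.
Drop C9: UX uncovered — not redundant.
None of the candidates in C is redundant.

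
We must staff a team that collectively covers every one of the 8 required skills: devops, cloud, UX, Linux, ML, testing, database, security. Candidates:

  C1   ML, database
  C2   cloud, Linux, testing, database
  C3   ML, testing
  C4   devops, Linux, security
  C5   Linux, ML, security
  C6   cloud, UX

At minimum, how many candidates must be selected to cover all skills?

C1, C2, C4, C6 together cover {devops, cloud, UX, Linux, ML, testing, database, security} — every skill.
No 3 of the 6 candidates cover everything (all 20 triples fall short), so 4 is minimum.

4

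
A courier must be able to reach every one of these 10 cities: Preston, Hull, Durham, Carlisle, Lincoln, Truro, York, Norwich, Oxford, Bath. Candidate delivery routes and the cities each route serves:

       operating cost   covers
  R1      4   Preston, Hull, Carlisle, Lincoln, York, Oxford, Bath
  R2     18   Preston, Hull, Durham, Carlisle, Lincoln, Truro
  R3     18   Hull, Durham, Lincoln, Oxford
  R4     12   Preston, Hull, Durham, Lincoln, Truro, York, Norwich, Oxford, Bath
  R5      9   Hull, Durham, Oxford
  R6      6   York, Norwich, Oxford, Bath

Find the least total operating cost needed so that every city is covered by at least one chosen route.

16

R1, R4 cover every city at operating cost 4 + 12 = 16.
Any cover uses at least 2 routes; among all covering selections none totals below 16.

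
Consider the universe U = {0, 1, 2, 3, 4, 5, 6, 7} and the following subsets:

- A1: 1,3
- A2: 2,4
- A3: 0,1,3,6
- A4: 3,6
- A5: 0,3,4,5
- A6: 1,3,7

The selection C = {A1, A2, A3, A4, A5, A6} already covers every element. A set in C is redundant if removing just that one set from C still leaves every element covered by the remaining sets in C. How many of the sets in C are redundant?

3

Drop A1: the rest still cover every element — redundant.
Drop A2: 2 uncovered — not redundant.
Drop A3: the rest still cover every element — redundant.
Drop A4: the rest still cover every element — redundant.
Drop A5: 5 uncovered — not redundant.
Drop A6: 7 uncovered — not redundant.
3 redundant: A1, A3, A4.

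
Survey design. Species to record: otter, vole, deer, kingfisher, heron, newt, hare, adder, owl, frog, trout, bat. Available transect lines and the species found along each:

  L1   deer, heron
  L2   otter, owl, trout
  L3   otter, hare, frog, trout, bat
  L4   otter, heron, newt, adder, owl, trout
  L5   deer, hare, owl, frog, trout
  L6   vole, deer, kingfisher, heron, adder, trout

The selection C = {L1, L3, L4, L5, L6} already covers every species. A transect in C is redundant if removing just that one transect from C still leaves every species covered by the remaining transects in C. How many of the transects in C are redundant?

2

Drop L1: the rest still cover every species — redundant.
Drop L3: bat uncovered — not redundant.
Drop L4: newt uncovered — not redundant.
Drop L5: the rest still cover every species — redundant.
Drop L6: vole, kingfisher uncovered — not redundant.
2 redundant: L1, L5.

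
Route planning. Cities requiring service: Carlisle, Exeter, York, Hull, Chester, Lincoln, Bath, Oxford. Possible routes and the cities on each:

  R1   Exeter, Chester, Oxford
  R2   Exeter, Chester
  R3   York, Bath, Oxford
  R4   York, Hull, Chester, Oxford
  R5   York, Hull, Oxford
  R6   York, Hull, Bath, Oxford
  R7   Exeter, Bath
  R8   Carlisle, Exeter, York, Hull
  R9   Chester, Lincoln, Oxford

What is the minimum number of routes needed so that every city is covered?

3

R3, R8, R9 together cover {Carlisle, Exeter, York, Hull, Chester, Lincoln, Bath, Oxford} — every city.
No 2 of the 9 routes cover everything (all 36 pairs fall short), so 3 is minimum.
Greedy (largest uncovered first) would take R4, R7, R8, R9 — 4 routes — but 3 suffice.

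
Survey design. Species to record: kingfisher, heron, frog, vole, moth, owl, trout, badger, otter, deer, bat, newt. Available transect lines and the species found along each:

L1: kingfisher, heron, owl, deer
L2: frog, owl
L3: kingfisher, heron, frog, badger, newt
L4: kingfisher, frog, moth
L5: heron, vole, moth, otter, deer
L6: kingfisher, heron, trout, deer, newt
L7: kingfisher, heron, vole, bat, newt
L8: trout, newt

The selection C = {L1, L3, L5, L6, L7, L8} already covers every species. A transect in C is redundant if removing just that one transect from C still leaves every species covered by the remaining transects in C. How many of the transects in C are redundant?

Drop L1: owl uncovered — not redundant.
Drop L3: frog, badger uncovered — not redundant.
Drop L5: moth, otter uncovered — not redundant.
Drop L6: the rest still cover every species — redundant.
Drop L7: bat uncovered — not redundant.
Drop L8: the rest still cover every species — redundant.
2 redundant: L6, L8.

2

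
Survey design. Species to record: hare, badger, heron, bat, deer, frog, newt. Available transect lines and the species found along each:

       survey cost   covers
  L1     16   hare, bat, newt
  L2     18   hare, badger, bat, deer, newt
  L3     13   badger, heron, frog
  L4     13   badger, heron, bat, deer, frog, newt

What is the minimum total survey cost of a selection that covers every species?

L1, L4 cover every species at survey cost 16 + 13 = 29.
Any cover uses at least 2 transects; among all covering selections none totals below 29.

29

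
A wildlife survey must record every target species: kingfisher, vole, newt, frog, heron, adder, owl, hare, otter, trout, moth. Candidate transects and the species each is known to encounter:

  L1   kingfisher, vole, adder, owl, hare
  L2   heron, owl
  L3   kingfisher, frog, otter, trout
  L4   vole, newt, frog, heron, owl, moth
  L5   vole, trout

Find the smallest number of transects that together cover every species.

L1, L3, L4 together cover {kingfisher, vole, newt, frog, heron, adder, owl, hare, otter, trout, moth} — every species.
No 2 of the 5 transects cover everything (all 10 pairs fall short), so 3 is minimum.

3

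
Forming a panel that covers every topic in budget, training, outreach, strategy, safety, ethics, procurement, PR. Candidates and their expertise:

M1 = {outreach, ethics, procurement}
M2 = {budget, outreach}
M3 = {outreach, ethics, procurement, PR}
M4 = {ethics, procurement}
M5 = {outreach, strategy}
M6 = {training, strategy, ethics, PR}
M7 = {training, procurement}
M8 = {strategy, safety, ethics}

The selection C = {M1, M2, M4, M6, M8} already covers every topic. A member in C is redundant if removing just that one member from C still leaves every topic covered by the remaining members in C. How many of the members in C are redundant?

2

Drop M1: the rest still cover every topic — redundant.
Drop M2: budget uncovered — not redundant.
Drop M4: the rest still cover every topic — redundant.
Drop M6: training, PR uncovered — not redundant.
Drop M8: safety uncovered — not redundant.
2 redundant: M1, M4.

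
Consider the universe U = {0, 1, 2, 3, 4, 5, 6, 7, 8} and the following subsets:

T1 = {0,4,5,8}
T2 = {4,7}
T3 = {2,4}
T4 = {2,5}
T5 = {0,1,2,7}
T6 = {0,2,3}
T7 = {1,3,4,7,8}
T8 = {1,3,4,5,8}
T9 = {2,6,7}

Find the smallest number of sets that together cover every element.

T1, T7, T9 together cover {0, 1, 2, 3, 4, 5, 6, 7, 8} — every element.
No 2 of the 9 sets cover everything (all 36 pairs fall short), so 3 is minimum.

3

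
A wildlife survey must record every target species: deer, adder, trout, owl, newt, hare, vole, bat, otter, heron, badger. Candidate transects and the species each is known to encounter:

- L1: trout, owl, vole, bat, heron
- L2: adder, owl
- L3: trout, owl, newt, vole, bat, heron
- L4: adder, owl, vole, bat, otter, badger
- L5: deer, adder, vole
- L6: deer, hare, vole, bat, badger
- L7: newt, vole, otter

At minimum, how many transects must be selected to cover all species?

L3, L4, L6 together cover {deer, adder, trout, owl, newt, hare, vole, bat, otter, heron, badger} — every species.
No 2 of the 7 transects cover everything (all 21 pairs fall short), so 3 is minimum.

3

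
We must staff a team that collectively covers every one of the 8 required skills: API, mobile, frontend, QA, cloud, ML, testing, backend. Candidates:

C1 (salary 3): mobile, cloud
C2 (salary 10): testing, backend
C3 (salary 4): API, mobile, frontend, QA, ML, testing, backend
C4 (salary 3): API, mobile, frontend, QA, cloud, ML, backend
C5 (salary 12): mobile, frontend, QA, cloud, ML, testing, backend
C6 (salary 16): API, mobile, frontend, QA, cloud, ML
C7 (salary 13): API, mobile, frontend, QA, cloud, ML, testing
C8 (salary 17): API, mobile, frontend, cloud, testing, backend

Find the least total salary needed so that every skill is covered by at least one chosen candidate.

C1, C3 cover every skill at salary 3 + 4 = 7.
Any cover uses at least 2 candidates; among all covering selections none totals below 7.

7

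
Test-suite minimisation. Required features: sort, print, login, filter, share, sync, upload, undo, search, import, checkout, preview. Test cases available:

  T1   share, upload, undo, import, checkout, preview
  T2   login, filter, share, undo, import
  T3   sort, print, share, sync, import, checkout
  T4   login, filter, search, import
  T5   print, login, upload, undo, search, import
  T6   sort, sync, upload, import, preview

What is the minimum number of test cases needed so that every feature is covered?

T1, T3, T4 together cover {sort, print, login, filter, share, sync, upload, undo, search, import, checkout, preview} — every feature.
No 2 of the 6 test cases cover everything (all 15 pairs fall short), so 3 is minimum.

3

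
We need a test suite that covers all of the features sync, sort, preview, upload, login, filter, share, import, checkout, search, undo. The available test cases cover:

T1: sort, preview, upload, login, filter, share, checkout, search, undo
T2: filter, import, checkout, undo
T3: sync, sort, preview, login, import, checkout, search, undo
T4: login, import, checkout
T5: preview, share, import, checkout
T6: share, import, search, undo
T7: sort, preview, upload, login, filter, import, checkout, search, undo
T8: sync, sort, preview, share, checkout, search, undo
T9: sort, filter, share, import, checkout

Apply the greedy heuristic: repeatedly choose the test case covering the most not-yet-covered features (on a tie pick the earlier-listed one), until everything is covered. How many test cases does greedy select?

2

Pick 1: T1 covers 9 new features (sort, preview, upload, login, filter, share, checkout, search, undo).
Pick 2: T3 covers 2 new features (sync, import).
Greedy uses 2 test cases.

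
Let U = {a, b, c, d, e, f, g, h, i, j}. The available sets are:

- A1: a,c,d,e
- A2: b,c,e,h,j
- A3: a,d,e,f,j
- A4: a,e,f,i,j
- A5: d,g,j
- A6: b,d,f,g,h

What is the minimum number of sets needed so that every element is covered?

3

A1, A4, A6 together cover {a, b, c, d, e, f, g, h, i, j} — every element.
No 2 of the 6 sets cover everything (all 15 pairs fall short), so 3 is minimum.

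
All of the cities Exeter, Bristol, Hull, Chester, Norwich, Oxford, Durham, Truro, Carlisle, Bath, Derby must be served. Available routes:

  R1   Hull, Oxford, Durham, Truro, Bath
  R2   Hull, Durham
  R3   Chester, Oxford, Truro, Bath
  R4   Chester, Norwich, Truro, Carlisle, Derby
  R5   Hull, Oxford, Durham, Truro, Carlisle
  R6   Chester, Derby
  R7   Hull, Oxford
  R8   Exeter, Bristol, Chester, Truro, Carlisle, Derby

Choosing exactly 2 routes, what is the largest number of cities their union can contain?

10

Choosing R1, R8 covers {Exeter, Bristol, Hull, Chester, Oxford, Durham, Truro, Carlisle, Bath, Derby} — 10 cities.
No choice of 2 routes does better; here Norwich is left uncovered.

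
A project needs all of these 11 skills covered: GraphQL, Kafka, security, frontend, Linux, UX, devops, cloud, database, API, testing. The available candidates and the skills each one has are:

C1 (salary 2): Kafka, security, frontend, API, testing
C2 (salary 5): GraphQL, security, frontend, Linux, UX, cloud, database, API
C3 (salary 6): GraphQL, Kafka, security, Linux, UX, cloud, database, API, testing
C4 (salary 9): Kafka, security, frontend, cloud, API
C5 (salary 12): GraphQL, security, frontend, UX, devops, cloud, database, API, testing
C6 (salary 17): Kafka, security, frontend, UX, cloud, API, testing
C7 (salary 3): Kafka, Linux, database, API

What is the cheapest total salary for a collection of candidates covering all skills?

C5, C7 cover every skill at salary 12 + 3 = 15.
Any cover uses at least 2 candidates; among all covering selections none totals below 15.
Greedy by coverage-per-salary would pick C1, C2, C5 for 19 — worse than the optimum 15.

15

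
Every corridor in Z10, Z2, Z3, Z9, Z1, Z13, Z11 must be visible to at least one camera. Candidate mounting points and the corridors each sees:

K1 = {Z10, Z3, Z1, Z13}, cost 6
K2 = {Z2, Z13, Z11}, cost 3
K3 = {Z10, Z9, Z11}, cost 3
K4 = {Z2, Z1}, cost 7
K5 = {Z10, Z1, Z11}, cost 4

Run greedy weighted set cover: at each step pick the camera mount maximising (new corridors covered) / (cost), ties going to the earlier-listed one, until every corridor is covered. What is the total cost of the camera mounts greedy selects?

12

Pick 1: K2 adds 3 new (Z2, Z13, Z11) at cost 3 (ratio 3/3).
Pick 2: K3 adds 2 new (Z10, Z9) at cost 3 (ratio 2/3).
Pick 3: K1 adds 2 new (Z3, Z1) at cost 6 (ratio 2/6).
Greedy total cost: 3 + 3 + 6 = 12.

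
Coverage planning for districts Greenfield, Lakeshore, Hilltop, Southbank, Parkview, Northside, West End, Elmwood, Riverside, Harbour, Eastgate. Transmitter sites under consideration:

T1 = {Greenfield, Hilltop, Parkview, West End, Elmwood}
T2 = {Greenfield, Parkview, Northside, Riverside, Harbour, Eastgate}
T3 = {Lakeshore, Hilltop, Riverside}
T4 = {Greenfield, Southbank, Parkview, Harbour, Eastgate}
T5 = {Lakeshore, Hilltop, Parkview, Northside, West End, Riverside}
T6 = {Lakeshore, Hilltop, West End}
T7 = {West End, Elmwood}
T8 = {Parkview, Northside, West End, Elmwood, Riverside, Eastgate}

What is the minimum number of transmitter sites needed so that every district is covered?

3

T1, T4, T5 together cover {Greenfield, Lakeshore, Hilltop, Southbank, Parkview, Northside, West End, Elmwood, Riverside, Harbour, Eastgate} — every district.
No 2 of the 8 transmitter sites cover everything (all 28 pairs fall short), so 3 is minimum.
Greedy (largest uncovered first) would take T2, T1, T3, T4 — 4 transmitter sites — but 3 suffice.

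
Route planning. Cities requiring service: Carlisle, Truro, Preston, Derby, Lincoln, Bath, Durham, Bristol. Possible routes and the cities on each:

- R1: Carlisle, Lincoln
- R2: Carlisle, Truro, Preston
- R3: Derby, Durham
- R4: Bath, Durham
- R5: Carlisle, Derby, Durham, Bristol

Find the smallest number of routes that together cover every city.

R1, R2, R4, R5 together cover {Carlisle, Truro, Preston, Derby, Lincoln, Bath, Durham, Bristol} — every city.
No 3 of the 5 routes cover everything (all 10 triples fall short), so 4 is minimum.

4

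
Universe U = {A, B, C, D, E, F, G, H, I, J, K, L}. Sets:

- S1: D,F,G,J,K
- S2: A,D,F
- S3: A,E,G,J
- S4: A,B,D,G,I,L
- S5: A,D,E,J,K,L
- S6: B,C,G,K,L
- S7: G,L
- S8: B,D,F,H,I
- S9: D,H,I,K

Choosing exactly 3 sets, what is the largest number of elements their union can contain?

Choosing S3, S6, S8 covers {A, B, C, D, E, F, G, H, I, J, K, L} — 12 elements.
That is all 12 elements.

12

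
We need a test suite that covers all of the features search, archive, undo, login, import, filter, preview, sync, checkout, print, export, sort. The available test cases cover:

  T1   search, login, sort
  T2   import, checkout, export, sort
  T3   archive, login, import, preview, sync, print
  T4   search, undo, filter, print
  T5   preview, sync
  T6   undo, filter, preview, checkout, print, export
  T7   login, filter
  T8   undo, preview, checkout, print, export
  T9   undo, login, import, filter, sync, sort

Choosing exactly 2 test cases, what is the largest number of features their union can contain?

10

Choosing T3, T6 covers {archive, undo, login, import, filter, preview, sync, checkout, print, export} — 10 features.
No choice of 2 test cases does better; here search, sort are left uncovered.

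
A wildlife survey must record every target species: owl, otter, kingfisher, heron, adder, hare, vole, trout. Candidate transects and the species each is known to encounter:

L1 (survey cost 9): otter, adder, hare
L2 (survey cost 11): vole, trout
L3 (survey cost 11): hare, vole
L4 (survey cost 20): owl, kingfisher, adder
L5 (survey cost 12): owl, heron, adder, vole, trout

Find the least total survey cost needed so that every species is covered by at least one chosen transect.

41

L1, L4, L5 cover every species at survey cost 9 + 20 + 12 = 41.
Any cover uses at least 3 transects; among all covering selections none totals below 41.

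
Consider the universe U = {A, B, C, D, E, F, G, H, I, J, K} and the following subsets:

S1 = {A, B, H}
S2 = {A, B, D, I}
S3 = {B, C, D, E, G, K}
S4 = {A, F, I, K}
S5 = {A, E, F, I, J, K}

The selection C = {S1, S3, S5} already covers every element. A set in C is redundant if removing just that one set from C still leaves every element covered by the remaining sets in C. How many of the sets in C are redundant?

0

Drop S1: H uncovered — not redundant.
Drop S3: C, D, G uncovered — not redundant.
Drop S5: F, I, J uncovered — not redundant.
None of the sets in C is redundant.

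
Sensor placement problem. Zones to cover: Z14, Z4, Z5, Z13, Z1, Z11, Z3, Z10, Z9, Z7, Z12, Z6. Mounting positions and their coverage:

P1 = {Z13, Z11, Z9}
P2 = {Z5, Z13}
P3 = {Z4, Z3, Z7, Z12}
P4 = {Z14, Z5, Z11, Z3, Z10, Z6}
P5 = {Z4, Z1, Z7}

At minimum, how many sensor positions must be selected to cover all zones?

4

P1, P3, P4, P5 together cover {Z14, Z4, Z5, Z13, Z1, Z11, Z3, Z10, Z9, Z7, Z12, Z6} — every zone.
No 3 of the 5 sensor positions cover everything (all 10 triples fall short), so 4 is minimum.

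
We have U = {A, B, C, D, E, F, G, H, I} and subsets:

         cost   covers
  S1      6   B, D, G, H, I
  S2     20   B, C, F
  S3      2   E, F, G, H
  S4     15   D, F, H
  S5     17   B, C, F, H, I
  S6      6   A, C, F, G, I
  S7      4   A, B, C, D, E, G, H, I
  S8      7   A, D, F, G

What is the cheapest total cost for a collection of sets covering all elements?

6

S3, S7 cover every element at cost 2 + 4 = 6.
Any cover uses at least 2 sets; among all covering selections none totals below 6.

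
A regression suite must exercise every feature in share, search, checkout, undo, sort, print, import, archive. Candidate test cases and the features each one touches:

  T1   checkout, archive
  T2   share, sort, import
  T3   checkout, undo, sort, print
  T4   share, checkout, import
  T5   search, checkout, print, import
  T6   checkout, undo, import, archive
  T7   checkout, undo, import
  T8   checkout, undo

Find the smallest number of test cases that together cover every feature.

T2, T5, T6 together cover {share, search, checkout, undo, sort, print, import, archive} — every feature.
No 2 of the 8 test cases cover everything (all 28 pairs fall short), so 3 is minimum.
Greedy (largest uncovered first) would take T3, T2, T1, T5 — 4 test cases — but 3 suffice.

3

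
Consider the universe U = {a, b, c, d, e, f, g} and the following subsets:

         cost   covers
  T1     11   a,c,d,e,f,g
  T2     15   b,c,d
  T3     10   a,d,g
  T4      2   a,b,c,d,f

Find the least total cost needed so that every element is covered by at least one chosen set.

T1, T4 cover every element at cost 11 + 2 = 13.
Any cover uses at least 2 sets; among all covering selections none totals below 13.

13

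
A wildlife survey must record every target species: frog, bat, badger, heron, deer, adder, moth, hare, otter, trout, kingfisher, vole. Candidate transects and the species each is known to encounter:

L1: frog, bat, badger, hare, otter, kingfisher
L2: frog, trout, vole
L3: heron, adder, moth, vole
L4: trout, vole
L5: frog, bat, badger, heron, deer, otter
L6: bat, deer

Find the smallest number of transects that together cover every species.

4

L1, L2, L3, L5 together cover {frog, bat, badger, heron, deer, adder, moth, hare, otter, trout, kingfisher, vole} — every species.
No 3 of the 6 transects cover everything (all 20 triples fall short), so 4 is minimum.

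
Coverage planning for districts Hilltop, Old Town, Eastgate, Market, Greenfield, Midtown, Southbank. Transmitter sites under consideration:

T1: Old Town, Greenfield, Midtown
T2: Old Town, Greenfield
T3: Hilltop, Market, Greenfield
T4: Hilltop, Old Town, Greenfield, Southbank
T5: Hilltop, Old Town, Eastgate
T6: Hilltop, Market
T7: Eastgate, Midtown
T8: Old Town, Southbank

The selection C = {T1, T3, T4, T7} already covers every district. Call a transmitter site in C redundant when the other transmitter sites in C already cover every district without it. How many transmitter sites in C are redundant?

1

Drop T1: the rest still cover every district — redundant.
Drop T3: Market uncovered — not redundant.
Drop T4: Southbank uncovered — not redundant.
Drop T7: Eastgate uncovered — not redundant.
1 redundant: T1.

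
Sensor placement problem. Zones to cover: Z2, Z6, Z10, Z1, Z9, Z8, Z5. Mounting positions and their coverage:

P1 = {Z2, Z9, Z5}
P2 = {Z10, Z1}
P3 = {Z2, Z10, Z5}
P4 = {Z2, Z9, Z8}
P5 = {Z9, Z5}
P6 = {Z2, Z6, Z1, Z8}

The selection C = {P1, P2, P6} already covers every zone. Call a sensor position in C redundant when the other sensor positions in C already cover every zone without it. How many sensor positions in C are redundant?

0

Drop P1: Z9, Z5 uncovered — not redundant.
Drop P2: Z10 uncovered — not redundant.
Drop P6: Z6, Z8 uncovered — not redundant.
None of the sensor positions in C is redundant.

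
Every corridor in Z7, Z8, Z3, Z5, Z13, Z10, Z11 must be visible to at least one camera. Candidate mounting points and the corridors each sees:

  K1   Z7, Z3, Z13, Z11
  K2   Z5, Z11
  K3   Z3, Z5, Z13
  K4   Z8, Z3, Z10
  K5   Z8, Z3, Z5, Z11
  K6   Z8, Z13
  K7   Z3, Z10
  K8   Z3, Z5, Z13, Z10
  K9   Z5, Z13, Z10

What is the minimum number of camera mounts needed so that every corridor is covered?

3

K1, K2, K4 together cover {Z7, Z8, Z3, Z5, Z13, Z10, Z11} — every corridor.
No 2 of the 9 camera mounts cover everything (all 36 pairs fall short), so 3 is minimum.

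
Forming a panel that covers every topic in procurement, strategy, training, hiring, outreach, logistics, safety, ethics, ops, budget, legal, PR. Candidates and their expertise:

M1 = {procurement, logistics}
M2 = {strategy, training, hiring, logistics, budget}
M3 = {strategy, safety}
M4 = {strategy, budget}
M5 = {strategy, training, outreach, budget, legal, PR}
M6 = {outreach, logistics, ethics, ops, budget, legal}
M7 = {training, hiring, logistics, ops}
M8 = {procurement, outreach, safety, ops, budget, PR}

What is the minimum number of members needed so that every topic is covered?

3

M2, M6, M8 together cover {procurement, strategy, training, hiring, outreach, logistics, safety, ethics, ops, budget, legal, PR} — every topic.
No 2 of the 8 members cover everything (all 28 pairs fall short), so 3 is minimum.
Greedy (largest uncovered first) would take M5, M6, M8, M2 — 4 members — but 3 suffice.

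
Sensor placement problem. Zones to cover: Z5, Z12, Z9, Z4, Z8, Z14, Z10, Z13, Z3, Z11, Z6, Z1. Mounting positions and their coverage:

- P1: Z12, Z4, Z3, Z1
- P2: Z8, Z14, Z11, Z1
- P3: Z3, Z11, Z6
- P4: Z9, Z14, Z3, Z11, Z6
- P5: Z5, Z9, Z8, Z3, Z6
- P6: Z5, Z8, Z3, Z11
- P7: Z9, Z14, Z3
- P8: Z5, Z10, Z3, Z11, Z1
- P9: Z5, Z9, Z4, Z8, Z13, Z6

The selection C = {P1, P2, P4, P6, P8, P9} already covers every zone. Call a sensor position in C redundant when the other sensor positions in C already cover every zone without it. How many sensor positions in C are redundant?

3

Drop P1: Z12 uncovered — not redundant.
Drop P2: the rest still cover every zone — redundant.
Drop P4: the rest still cover every zone — redundant.
Drop P6: the rest still cover every zone — redundant.
Drop P8: Z10 uncovered — not redundant.
Drop P9: Z13 uncovered — not redundant.
3 redundant: P2, P4, P6.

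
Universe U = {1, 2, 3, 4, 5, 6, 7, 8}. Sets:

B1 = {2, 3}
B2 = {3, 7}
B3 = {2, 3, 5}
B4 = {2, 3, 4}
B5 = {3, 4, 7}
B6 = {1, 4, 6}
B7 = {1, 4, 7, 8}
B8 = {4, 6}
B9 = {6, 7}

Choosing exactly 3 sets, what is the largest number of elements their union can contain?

Choosing B3, B6, B7 covers {1, 2, 3, 4, 5, 6, 7, 8} — 8 elements.
That is all 8 elements.

8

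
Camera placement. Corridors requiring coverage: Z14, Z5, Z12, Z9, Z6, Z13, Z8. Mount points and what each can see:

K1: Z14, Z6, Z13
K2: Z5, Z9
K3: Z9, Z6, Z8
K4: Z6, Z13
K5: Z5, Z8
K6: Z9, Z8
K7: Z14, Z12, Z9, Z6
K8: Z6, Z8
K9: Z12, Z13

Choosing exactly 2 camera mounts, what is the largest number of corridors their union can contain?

Choosing K5, K7 covers {Z14, Z5, Z12, Z9, Z6, Z8} — 6 corridors.
No choice of 2 camera mounts does better; here Z13 is left uncovered.

6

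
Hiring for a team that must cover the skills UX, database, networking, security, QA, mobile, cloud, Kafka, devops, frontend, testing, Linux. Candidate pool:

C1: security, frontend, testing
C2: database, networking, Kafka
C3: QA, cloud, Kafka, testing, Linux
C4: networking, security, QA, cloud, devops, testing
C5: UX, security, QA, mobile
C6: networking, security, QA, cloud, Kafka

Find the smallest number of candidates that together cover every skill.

C1, C2, C3, C4, C5 together cover {UX, database, networking, security, QA, mobile, cloud, Kafka, devops, frontend, testing, Linux} — every skill.
No 4 of the 6 candidates cover everything (all 15 size-4 selections fall short), so 5 is minimum.

5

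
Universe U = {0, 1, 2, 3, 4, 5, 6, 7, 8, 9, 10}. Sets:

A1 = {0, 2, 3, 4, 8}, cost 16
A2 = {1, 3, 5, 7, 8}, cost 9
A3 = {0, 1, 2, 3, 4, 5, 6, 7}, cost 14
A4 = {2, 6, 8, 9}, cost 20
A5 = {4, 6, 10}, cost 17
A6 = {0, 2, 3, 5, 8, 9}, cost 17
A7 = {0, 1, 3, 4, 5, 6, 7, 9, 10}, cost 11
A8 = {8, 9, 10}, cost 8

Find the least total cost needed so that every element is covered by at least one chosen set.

A3, A8 cover every element at cost 14 + 8 = 22.
Any cover uses at least 2 sets; among all covering selections none totals below 22.
Greedy by coverage-per-cost would pick A7, A1 for 27 — worse than the optimum 22.

22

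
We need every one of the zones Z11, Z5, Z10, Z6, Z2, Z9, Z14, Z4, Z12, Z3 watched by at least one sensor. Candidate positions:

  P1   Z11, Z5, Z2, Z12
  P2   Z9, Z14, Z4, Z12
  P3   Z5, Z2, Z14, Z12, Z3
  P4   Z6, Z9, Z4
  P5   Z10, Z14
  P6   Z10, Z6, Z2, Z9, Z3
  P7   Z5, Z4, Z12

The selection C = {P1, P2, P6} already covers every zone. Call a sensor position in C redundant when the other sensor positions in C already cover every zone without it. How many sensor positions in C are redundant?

0

Drop P1: Z11, Z5 uncovered — not redundant.
Drop P2: Z14, Z4 uncovered — not redundant.
Drop P6: Z10, Z6, Z3 uncovered — not redundant.
None of the sensor positions in C is redundant.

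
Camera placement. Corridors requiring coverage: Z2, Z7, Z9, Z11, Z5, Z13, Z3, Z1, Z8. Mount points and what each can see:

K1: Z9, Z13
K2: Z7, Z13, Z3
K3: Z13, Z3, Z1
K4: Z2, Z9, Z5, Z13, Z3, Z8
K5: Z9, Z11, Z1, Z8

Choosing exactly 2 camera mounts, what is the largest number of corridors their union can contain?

8

Choosing K4, K5 covers {Z2, Z9, Z11, Z5, Z13, Z3, Z1, Z8} — 8 corridors.
No choice of 2 camera mounts does better; here Z7 is left uncovered.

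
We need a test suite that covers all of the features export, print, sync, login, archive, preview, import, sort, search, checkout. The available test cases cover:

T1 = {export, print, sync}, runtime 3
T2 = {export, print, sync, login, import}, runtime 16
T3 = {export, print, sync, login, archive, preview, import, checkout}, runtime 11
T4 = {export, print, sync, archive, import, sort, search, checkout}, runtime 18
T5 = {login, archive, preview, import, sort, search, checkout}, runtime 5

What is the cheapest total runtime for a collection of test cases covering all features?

T1, T5 cover every feature at runtime 3 + 5 = 8.
Any cover uses at least 2 test cases; among all covering selections none totals below 8.

8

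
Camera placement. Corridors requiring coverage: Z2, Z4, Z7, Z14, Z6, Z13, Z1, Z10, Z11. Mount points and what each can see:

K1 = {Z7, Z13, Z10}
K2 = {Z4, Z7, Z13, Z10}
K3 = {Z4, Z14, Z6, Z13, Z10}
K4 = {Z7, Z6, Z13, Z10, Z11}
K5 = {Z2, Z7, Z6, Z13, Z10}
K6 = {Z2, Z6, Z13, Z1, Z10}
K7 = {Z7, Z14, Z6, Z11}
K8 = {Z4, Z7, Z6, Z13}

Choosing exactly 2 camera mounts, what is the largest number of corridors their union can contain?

Choosing K6, K7 covers {Z2, Z7, Z14, Z6, Z13, Z1, Z10, Z11} — 8 corridors.
No choice of 2 camera mounts does better; here Z4 is left uncovered.

8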